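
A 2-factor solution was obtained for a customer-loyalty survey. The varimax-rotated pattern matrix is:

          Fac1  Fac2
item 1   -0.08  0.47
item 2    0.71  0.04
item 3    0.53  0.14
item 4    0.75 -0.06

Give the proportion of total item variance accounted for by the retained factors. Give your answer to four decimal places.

SS loadings by factor: 1.3539, 0.2457; total = 1.5996.
Total variance with 4 standardized items is 4, so the solution explains 1.5996/4 = 0.3999.

0.3999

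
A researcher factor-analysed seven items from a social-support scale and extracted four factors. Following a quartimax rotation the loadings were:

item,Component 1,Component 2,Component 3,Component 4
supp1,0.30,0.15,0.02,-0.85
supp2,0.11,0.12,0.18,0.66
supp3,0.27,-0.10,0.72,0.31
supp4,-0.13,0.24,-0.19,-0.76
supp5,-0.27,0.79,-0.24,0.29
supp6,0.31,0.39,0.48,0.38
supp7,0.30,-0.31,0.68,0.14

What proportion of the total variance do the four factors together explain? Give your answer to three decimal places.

0.692

Communalities: 0.8354, 0.4945, 0.6974, 0.6882, 0.8387, 0.6230, 0.6681; Σh² = 4.8453.
Total variance with 7 standardized items is 7, so the solution explains 4.8453/7 = 0.6922.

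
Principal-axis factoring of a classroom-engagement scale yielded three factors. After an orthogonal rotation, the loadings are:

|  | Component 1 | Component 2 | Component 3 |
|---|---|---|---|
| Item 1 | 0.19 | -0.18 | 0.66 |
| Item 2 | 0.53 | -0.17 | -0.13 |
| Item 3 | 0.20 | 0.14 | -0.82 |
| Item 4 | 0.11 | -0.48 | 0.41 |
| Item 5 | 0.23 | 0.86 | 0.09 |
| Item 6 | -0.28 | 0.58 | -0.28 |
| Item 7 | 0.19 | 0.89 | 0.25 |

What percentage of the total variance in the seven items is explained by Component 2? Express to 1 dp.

31.1%

SS loadings for Component 2 = (-0.18)² + (-0.17)² + 0.14² + (-0.48)² + 0.86² + 0.58² + 0.89² = 2.1794
With 7 standardized items, total variance = 7. Proportion = 2.1794/7 = 0.3113 → 31.13%.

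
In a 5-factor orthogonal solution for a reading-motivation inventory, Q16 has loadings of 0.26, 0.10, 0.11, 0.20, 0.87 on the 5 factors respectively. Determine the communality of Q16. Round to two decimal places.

0.89

h² = 0.26² + 0.10² + 0.11² + 0.20² + 0.87² = 0.0676 + 0.0100 + 0.0121 + 0.0400 + 0.7569 = 0.8866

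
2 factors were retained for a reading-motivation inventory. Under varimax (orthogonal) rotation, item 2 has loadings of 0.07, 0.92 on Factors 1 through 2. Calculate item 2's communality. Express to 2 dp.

h² = 0.07² + 0.92² = 0.0049 + 0.8464 = 0.8513

0.85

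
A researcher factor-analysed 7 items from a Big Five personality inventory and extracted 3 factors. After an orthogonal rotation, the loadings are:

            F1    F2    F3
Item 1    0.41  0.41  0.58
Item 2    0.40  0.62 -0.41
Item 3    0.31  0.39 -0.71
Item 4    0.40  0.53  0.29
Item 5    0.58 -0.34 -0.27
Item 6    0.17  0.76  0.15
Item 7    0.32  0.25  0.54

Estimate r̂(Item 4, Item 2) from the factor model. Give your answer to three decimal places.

0.370

r̂ = Σ λ_i·λ_j across factors = (0.40)(0.40) + (0.53)(0.62) + (0.29)(-0.41)
  = +0.1600 +0.3286 -0.1189 = 0.3697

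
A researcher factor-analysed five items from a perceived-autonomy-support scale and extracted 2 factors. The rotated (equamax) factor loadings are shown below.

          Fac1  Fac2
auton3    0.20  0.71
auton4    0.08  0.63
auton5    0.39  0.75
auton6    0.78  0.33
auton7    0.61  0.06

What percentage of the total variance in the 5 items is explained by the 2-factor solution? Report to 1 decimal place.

SS loadings by factor: 1.1790, 1.5760; total = 2.7550.
Total variance with 5 standardized items is 5, so the solution explains 2.7550/5 = 0.5510 = 55.10%.

55.1%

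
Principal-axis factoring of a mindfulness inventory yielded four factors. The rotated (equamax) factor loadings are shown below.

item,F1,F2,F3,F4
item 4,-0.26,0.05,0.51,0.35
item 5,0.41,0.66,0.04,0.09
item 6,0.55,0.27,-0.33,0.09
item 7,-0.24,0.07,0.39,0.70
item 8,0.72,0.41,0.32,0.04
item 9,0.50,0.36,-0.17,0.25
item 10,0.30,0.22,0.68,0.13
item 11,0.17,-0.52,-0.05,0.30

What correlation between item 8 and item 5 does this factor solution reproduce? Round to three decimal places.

r̂ = Σ λ_i·λ_j across factors = (0.72)(0.41) + (0.41)(0.66) + (0.32)(0.04) + (0.04)(0.09)
  = +0.2952 +0.2706 +0.0128 +0.0036 = 0.5822

0.582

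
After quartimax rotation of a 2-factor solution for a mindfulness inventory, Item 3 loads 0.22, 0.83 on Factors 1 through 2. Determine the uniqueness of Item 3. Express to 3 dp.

h² = 0.22² + 0.83² = 0.0484 + 0.6889 = 0.7373
Uniqueness u² = 1 − h² = 1 − 0.7373 = 0.2627

0.263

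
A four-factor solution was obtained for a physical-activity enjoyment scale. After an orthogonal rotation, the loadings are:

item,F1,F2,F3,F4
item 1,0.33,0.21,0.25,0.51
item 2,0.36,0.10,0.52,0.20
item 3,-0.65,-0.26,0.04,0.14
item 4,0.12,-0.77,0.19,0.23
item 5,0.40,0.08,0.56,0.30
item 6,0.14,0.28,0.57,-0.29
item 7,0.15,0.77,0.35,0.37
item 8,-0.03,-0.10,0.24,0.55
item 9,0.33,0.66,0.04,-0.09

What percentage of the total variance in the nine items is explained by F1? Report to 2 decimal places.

10.97%

SS loadings for F1 = 0.33² + 0.36² + (-0.65)² + 0.12² + 0.40² + 0.14² + 0.15² + (-0.03)² + 0.33² = 0.9873
With 9 standardized items, total variance = 9. Proportion = 0.9873/9 = 0.1097 → 10.97%.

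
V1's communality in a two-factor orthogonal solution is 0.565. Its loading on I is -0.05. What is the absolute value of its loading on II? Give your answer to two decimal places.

Under orthogonal rotation h² = Σλ², so λ_II² = h² − (0.0025) = 0.565 − 0.0025 = 0.5625.
|λ| = √0.5625 = 0.7500.

0.75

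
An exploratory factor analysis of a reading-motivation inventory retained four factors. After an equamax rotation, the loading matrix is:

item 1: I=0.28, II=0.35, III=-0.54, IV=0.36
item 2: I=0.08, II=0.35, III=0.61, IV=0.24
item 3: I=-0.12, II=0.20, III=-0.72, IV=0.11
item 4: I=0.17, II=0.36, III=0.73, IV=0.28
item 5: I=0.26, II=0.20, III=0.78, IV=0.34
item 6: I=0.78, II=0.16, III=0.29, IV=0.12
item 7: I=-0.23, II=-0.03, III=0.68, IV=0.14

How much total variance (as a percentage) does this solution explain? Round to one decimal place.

Communalities: 0.6221, 0.5586, 0.5849, 0.7698, 0.8316, 0.7325, 0.5358; Σh² = 4.6353.
Total variance with 7 standardized items is 7, so the solution explains 4.6353/7 = 0.6622 = 66.22%.

66.2%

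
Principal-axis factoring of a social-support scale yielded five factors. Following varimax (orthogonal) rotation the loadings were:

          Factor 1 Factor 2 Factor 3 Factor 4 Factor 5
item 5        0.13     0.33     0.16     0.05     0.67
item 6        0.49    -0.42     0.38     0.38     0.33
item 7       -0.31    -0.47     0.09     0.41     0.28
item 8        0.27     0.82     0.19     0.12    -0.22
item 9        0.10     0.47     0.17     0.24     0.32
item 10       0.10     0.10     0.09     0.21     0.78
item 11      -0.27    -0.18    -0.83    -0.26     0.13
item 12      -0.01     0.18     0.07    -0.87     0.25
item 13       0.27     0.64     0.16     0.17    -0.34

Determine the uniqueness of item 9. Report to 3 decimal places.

0.580

h² = 0.10² + 0.47² + 0.17² + 0.24² + 0.32² = 0.0100 + 0.2209 + 0.0289 + 0.0576 + 0.1024 = 0.4198
Uniqueness u² = 1 − h² = 1 − 0.4198 = 0.5802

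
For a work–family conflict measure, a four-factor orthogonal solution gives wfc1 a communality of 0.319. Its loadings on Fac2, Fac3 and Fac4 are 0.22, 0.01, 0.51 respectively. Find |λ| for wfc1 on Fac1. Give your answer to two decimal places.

Under orthogonal rotation h² = Σλ², so λ_Fac1² = h² − (0.3086) = 0.319 − 0.3086 = 0.0104.
|λ| = √0.0104 = 0.1020.

0.10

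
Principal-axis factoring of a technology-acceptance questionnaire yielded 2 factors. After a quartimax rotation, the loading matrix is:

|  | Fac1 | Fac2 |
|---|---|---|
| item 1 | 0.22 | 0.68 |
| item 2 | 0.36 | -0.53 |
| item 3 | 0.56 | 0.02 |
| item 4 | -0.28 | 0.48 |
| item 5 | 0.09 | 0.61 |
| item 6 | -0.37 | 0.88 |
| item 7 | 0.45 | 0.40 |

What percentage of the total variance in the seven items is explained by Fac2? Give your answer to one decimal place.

SS loadings for Fac2 = 0.68² + (-0.53)² + 0.02² + 0.48² + 0.61² + 0.88² + 0.40² = 2.2806
With 7 standardized items, total variance = 7. Proportion = 2.2806/7 = 0.3258 → 32.58%.

32.6%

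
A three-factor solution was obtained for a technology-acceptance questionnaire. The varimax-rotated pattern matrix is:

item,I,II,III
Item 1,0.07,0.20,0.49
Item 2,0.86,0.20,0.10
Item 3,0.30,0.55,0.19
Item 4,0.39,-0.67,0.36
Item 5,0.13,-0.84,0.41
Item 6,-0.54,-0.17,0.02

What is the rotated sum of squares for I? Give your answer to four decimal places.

1.2951

SS loadings for I = 0.07² + 0.86² + 0.30² + 0.39² + 0.13² + (-0.54)² = 0.0049 + 0.7396 + 0.0900 + 0.1521 + 0.0169 + 0.2916 = 1.2951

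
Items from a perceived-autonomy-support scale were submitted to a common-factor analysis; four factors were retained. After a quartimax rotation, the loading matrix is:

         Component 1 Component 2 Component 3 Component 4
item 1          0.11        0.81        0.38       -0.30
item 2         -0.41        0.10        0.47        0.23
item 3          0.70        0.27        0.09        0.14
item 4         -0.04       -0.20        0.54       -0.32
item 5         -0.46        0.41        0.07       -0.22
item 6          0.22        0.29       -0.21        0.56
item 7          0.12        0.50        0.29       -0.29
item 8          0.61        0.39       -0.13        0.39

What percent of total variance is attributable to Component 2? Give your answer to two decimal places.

SS loadings for Component 2 = 0.81² + 0.10² + 0.27² + (-0.20)² + 0.41² + 0.29² + 0.50² + 0.39² = 1.4333
With 8 standardized items, total variance = 8. Proportion = 1.4333/8 = 0.1792 → 17.92%.

17.92%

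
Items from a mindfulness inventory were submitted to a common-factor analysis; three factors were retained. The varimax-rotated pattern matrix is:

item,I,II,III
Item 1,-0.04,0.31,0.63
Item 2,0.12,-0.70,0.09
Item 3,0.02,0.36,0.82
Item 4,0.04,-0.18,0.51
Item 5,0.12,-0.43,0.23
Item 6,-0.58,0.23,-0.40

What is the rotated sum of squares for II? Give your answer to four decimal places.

0.9859

SS loadings for II = 0.31² + (-0.70)² + 0.36² + (-0.18)² + (-0.43)² + 0.23² = 0.0961 + 0.4900 + 0.1296 + 0.0324 + 0.1849 + 0.0529 = 0.9859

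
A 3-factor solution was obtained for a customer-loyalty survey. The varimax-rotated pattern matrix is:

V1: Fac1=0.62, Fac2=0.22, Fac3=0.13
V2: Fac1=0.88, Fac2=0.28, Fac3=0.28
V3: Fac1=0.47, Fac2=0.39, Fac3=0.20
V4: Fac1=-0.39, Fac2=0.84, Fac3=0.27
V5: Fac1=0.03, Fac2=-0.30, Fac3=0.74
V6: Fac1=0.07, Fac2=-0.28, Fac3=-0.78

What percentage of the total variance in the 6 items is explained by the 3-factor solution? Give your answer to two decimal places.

SS loadings by factor: 1.5376, 1.1529, 1.3642; total = 4.0547.
Total variance with 6 standardized items is 6, so the solution explains 4.0547/6 = 0.6758 = 67.58%.

67.58%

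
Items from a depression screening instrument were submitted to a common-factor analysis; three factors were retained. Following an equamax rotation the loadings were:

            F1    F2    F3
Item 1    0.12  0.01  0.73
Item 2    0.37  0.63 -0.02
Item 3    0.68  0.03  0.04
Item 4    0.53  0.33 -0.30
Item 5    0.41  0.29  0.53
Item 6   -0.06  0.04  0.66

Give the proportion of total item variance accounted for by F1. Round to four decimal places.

SS loadings for F1 = 0.12² + 0.37² + 0.68² + 0.53² + 0.41² + (-0.06)² = 1.0663
Proportion of variance = 1.0663 / 6 = 0.1777.

0.1777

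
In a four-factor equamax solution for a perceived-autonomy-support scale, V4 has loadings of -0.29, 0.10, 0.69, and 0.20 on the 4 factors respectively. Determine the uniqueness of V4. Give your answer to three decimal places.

h² = (-0.29)² + 0.10² + 0.69² + 0.20² = 0.0841 + 0.0100 + 0.4761 + 0.0400 = 0.6102
Uniqueness u² = 1 − h² = 1 − 0.6102 = 0.3898

0.390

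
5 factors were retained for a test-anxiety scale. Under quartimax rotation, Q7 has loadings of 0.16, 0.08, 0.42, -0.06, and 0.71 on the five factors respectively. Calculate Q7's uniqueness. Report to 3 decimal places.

0.284

h² = 0.16² + 0.08² + 0.42² + (-0.06)² + 0.71² = 0.0256 + 0.0064 + 0.1764 + 0.0036 + 0.5041 = 0.7161
Uniqueness u² = 1 − h² = 1 − 0.7161 = 0.2839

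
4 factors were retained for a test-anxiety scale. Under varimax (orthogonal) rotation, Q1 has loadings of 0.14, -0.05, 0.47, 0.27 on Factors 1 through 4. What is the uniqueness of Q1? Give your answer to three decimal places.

0.684

h² = 0.14² + (-0.05)² + 0.47² + 0.27² = 0.0196 + 0.0025 + 0.2209 + 0.0729 = 0.3159
Uniqueness u² = 1 − h² = 1 − 0.3159 = 0.6841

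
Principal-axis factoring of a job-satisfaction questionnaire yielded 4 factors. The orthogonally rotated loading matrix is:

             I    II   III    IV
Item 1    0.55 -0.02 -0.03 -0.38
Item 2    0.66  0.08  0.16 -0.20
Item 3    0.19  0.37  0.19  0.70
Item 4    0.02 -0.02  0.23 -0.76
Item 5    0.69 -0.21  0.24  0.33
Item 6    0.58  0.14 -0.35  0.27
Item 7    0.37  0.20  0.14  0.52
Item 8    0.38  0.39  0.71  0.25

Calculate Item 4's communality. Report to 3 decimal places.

0.631

h² = 0.02² + (-0.02)² + 0.23² + (-0.76)² = 0.0004 + 0.0004 + 0.0529 + 0.5776 = 0.6313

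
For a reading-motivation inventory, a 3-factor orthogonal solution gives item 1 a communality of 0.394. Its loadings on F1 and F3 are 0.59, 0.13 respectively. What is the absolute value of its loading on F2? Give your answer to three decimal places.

0.170

Under orthogonal rotation h² = Σλ², so λ_F2² = h² − (0.3650) = 0.394 − 0.3650 = 0.0290.
|λ| = √0.0290 = 0.1703.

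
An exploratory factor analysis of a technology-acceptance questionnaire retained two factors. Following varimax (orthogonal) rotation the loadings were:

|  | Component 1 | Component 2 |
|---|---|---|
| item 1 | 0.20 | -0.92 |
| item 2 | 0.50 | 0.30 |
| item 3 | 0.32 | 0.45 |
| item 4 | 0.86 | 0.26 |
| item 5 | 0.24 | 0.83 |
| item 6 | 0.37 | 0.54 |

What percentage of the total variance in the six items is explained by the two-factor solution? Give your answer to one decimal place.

Communalities: 0.8864, 0.3400, 0.3049, 0.8072, 0.7465, 0.4285; Σh² = 3.5135.
Total variance with 6 standardized items is 6, so the solution explains 3.5135/6 = 0.5856 = 58.56%.

58.6%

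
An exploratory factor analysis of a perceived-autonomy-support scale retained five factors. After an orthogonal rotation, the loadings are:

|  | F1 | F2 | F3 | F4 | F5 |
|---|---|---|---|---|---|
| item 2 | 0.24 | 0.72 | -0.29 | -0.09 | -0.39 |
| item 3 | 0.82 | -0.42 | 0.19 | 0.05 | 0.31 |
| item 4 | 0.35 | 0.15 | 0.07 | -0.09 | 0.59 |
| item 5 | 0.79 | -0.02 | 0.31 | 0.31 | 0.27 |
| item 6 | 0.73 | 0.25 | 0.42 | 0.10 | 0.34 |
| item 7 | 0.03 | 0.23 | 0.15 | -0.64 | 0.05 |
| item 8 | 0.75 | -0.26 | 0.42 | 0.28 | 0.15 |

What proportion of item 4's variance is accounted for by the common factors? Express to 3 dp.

h² = 0.35² + 0.15² + 0.07² + (-0.09)² + 0.59² = 0.1225 + 0.0225 + 0.0049 + 0.0081 + 0.3481 = 0.5061

0.506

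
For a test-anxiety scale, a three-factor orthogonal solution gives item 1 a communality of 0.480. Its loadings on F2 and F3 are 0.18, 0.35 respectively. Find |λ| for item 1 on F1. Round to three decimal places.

Under orthogonal rotation h² = Σλ², so λ_F1² = h² − (0.1549) = 0.480 − 0.1549 = 0.3251.
|λ| = √0.3251 = 0.5702.

0.570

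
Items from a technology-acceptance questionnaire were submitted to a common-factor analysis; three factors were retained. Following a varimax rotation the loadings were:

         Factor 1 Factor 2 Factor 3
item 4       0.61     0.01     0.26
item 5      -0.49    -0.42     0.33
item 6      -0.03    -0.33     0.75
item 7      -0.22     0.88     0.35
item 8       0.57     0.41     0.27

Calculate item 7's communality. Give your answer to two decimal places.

h² = (-0.22)² + 0.88² + 0.35² = 0.0484 + 0.7744 + 0.1225 = 0.9453

0.95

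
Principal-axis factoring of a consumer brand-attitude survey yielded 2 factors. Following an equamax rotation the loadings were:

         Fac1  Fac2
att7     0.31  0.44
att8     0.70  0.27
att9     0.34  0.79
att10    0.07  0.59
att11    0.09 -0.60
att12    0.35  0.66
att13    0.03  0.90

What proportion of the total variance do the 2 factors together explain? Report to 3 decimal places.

Communalities: 0.2897, 0.5629, 0.7397, 0.3530, 0.3681, 0.5581, 0.8109; Σh² = 3.6824.
Total variance with 7 standardized items is 7, so the solution explains 3.6824/7 = 0.5261.

0.526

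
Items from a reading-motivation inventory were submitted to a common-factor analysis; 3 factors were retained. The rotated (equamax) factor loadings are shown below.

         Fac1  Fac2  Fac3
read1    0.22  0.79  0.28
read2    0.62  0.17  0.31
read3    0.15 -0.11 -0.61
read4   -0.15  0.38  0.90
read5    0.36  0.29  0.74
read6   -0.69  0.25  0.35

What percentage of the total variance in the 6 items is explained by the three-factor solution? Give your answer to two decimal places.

Communalities: 0.7509, 0.5094, 0.4067, 0.9769, 0.7613, 0.6611; Σh² = 4.0663.
Total variance with 6 standardized items is 6, so the solution explains 4.0663/6 = 0.6777 = 67.77%.

67.77%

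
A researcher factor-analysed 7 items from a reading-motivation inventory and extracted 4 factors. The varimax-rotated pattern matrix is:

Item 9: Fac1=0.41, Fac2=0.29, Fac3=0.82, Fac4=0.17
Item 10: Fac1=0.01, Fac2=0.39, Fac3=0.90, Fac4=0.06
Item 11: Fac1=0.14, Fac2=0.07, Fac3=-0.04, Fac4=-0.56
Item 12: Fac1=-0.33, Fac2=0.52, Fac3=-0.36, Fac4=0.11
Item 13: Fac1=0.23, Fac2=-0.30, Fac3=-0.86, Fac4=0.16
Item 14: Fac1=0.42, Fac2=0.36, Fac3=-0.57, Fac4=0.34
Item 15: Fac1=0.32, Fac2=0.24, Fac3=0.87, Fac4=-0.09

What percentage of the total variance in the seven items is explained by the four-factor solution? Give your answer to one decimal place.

76.6%

SS loadings by factor: 0.6284, 0.7887, 3.4350, 0.5075; total = 5.3596.
Total variance with 7 standardized items is 7, so the solution explains 5.3596/7 = 0.7657 = 76.57%.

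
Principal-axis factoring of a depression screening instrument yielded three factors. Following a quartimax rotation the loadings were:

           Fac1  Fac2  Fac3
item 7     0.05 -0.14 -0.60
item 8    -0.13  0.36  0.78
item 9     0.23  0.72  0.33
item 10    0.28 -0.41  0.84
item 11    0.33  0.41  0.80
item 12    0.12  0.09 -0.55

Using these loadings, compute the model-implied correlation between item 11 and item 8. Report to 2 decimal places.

0.73

r̂ = Σ λ_i·λ_j across factors = (0.33)(-0.13) + (0.41)(0.36) + (0.80)(0.78)
  = -0.0429 +0.1476 +0.6240 = 0.7287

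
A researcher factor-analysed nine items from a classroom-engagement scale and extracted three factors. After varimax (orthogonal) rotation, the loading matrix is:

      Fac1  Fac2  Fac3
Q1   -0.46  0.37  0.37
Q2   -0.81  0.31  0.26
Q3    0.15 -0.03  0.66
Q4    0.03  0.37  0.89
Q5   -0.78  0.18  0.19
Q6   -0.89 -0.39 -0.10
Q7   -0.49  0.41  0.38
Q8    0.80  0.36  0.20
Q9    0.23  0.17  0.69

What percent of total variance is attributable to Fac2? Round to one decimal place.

9.8%

SS loadings for Fac2 = 0.37² + 0.31² + (-0.03)² + 0.37² + 0.18² + (-0.39)² + 0.41² + 0.36² + 0.17² = 0.8819
With 9 standardized items, total variance = 9. Proportion = 0.8819/9 = 0.0980 → 9.80%.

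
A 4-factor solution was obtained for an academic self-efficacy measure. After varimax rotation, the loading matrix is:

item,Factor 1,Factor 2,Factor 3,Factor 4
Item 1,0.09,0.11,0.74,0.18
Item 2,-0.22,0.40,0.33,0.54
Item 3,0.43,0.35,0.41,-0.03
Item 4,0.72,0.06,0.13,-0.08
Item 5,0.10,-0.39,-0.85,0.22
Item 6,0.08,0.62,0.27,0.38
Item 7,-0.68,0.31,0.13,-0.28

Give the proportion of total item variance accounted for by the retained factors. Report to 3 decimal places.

Communalities: 0.6002, 0.6089, 0.4764, 0.5453, 0.9330, 0.6081, 0.6538; Σh² = 4.4257.
Total variance with 7 standardized items is 7, so the solution explains 4.4257/7 = 0.6322.

0.632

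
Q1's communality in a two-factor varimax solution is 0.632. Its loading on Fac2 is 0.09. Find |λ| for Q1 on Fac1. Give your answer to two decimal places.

0.79

Under orthogonal rotation h² = Σλ², so λ_Fac1² = h² − (0.0081) = 0.632 − 0.0081 = 0.6239.
|λ| = √0.6239 = 0.7899.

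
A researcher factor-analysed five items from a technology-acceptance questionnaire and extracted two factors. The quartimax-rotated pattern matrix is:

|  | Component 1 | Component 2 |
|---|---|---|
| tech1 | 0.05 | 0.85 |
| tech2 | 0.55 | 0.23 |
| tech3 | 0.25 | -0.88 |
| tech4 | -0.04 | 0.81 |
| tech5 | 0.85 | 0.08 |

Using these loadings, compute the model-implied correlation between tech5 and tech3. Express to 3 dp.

0.142

r̂ = Σ λ_i·λ_j across factors = (0.85)(0.25) + (0.08)(-0.88)
  = +0.2125 -0.0704 = 0.1421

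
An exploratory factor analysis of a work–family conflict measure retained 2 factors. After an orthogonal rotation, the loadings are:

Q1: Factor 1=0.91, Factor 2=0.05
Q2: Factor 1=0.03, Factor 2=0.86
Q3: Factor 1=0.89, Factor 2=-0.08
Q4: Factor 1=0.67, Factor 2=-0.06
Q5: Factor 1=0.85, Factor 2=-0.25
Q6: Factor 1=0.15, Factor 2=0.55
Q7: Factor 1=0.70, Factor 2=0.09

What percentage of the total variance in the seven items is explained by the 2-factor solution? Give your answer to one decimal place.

63.3%

SS loadings by factor: 3.3050, 1.1252; total = 4.4302.
Total variance with 7 standardized items is 7, so the solution explains 4.4302/7 = 0.6329 = 63.29%.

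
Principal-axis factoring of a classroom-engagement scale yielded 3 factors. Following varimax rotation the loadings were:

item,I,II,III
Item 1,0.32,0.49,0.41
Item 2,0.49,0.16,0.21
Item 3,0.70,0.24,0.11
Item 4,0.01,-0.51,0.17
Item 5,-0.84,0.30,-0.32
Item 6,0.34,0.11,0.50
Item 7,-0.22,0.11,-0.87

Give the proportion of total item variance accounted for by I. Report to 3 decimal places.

SS loadings for I = 0.32² + 0.49² + 0.70² + 0.01² + (-0.84)² + 0.34² + (-0.22)² = 1.7022
Proportion of variance = 1.7022 / 7 = 0.2432.

0.243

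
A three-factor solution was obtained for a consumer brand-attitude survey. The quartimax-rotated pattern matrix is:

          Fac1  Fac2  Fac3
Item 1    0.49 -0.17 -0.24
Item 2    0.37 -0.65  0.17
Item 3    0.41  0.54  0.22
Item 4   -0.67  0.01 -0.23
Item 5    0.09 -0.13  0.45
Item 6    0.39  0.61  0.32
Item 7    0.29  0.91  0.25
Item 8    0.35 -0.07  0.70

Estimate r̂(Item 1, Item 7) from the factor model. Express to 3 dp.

-0.073

r̂ = Σ λ_i·λ_j across factors = (0.49)(0.29) + (-0.17)(0.91) + (-0.24)(0.25)
  = +0.1421 -0.1547 -0.0600 = -0.0726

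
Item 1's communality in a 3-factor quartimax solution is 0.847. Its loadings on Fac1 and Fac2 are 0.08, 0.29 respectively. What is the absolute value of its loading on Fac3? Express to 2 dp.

Under orthogonal rotation h² = Σλ², so λ_Fac3² = h² − (0.0905) = 0.847 − 0.0905 = 0.7565.
|λ| = √0.7565 = 0.8698.

0.87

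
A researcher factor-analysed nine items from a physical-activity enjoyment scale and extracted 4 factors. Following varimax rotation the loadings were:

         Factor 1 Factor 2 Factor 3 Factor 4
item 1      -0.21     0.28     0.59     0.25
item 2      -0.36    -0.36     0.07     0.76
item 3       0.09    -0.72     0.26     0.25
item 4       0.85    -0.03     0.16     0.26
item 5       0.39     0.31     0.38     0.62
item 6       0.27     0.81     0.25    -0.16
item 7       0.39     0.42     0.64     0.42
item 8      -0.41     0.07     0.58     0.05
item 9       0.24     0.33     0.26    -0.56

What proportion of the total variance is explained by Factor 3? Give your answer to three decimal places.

SS loadings for Factor 3 = 0.59² + 0.07² + 0.26² + 0.16² + 0.38² + 0.25² + 0.64² + 0.58² + 0.26² = 1.4667
Proportion of variance = 1.4667 / 9 = 0.1630.

0.163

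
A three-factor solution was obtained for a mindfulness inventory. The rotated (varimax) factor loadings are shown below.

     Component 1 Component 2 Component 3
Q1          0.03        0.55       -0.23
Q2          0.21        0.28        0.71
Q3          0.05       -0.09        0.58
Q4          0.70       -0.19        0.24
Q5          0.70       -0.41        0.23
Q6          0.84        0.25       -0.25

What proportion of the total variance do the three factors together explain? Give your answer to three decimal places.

Communalities: 0.3563, 0.6266, 0.3470, 0.5837, 0.7110, 0.8306; Σh² = 3.4552.
Total variance with 6 standardized items is 6, so the solution explains 3.4552/6 = 0.5759.

0.576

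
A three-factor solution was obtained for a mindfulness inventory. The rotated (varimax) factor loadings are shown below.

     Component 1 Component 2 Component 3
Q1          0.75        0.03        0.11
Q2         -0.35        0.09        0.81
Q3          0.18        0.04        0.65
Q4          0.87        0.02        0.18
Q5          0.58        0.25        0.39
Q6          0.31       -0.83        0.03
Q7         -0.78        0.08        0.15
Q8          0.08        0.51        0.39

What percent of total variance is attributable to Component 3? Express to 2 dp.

SS loadings for Component 3 = 0.11² + 0.81² + 0.65² + 0.18² + 0.39² + 0.03² + 0.15² + 0.39² = 1.4507
With 8 standardized items, total variance = 8. Proportion = 1.4507/8 = 0.1813 → 18.13%.

18.13%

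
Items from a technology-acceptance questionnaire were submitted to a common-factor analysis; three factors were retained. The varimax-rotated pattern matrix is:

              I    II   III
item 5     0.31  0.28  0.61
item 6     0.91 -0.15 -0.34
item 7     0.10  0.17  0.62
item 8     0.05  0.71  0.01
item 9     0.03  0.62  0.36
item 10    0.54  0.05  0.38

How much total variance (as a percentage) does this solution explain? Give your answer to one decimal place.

56.6%

Communalities: 0.5466, 0.9662, 0.4233, 0.5067, 0.5149, 0.4385; Σh² = 3.3962.
Total variance with 6 standardized items is 6, so the solution explains 3.3962/6 = 0.5660 = 56.60%.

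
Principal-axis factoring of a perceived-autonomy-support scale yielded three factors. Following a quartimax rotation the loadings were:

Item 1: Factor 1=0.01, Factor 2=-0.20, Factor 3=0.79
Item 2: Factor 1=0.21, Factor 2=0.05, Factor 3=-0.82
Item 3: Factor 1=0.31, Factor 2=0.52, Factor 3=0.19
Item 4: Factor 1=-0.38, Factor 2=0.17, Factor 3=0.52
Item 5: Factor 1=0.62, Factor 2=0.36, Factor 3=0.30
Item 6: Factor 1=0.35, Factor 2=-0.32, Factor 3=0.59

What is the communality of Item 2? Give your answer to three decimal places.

0.719

h² = 0.21² + 0.05² + (-0.82)² = 0.0441 + 0.0025 + 0.6724 = 0.7190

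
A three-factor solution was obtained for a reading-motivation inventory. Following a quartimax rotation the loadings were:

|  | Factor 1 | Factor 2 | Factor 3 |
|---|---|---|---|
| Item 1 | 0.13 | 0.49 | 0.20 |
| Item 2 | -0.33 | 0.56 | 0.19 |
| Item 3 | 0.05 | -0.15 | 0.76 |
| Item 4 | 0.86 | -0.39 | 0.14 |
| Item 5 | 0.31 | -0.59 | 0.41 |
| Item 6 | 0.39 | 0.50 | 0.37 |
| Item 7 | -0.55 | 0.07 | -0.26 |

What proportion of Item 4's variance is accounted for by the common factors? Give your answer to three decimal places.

0.911

h² = 0.86² + (-0.39)² + 0.14² = 0.7396 + 0.1521 + 0.0196 = 0.9113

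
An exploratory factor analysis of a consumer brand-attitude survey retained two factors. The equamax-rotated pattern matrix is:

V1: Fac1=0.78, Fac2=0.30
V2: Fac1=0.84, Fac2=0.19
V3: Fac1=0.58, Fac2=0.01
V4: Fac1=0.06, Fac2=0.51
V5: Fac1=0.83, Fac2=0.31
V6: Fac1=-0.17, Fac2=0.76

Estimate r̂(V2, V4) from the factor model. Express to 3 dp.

r̂ = Σ λ_i·λ_j across factors = (0.84)(0.06) + (0.19)(0.51)
  = +0.0504 +0.0969 = 0.1473

0.147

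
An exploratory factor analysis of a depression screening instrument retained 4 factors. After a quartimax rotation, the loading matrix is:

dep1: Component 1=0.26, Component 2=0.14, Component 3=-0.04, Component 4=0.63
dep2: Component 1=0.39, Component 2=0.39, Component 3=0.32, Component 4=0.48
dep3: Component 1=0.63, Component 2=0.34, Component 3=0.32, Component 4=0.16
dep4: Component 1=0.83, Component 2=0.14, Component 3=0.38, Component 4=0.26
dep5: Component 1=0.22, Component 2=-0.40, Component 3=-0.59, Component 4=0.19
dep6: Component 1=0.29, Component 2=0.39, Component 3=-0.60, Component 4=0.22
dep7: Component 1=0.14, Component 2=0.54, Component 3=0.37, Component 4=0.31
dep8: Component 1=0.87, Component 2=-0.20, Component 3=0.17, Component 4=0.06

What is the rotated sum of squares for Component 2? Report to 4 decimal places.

SS loadings for Component 2 = 0.14² + 0.39² + 0.34² + 0.14² + (-0.40)² + 0.39² + 0.54² + (-0.20)² = 0.0196 + 0.1521 + 0.1156 + 0.0196 + 0.1600 + 0.1521 + 0.2916 + 0.0400 = 0.9506

0.9506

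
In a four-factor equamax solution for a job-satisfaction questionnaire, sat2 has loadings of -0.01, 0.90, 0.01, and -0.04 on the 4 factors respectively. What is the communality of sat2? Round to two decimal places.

h² = (-0.01)² + 0.90² + 0.01² + (-0.04)² = 0.0001 + 0.8100 + 0.0001 + 0.0016 = 0.8118

0.81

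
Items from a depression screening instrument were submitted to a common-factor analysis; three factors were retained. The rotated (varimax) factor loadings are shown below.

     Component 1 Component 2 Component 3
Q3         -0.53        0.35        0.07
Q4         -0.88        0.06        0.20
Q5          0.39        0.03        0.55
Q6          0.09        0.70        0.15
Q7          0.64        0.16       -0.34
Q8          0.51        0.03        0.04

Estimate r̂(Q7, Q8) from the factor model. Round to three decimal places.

r̂ = Σ λ_i·λ_j across factors = (0.64)(0.51) + (0.16)(0.03) + (-0.34)(0.04)
  = +0.3264 +0.0048 -0.0136 = 0.3176

0.318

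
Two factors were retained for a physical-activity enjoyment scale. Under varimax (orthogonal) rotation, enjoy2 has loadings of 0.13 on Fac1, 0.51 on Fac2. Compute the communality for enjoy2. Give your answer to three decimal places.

h² = 0.13² + 0.51² = 0.0169 + 0.2601 = 0.2770

0.277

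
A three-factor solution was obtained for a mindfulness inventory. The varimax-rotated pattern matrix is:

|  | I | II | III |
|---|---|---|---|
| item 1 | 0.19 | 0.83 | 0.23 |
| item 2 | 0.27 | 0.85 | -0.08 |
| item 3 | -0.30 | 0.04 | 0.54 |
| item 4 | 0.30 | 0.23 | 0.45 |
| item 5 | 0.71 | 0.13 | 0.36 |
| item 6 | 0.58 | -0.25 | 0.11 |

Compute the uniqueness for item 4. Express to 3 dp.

h² = 0.30² + 0.23² + 0.45² = 0.0900 + 0.0529 + 0.2025 = 0.3454
Uniqueness u² = 1 − h² = 1 − 0.3454 = 0.6546

0.655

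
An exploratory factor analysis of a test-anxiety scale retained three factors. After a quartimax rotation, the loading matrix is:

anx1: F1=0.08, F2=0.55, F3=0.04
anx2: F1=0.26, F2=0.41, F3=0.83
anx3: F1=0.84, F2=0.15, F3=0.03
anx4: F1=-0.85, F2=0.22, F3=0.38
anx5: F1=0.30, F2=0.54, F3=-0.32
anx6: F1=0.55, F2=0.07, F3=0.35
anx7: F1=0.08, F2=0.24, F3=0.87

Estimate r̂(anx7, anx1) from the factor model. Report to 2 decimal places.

r̂ = Σ λ_i·λ_j across factors = (0.08)(0.08) + (0.24)(0.55) + (0.87)(0.04)
  = +0.0064 +0.1320 +0.0348 = 0.1732

0.17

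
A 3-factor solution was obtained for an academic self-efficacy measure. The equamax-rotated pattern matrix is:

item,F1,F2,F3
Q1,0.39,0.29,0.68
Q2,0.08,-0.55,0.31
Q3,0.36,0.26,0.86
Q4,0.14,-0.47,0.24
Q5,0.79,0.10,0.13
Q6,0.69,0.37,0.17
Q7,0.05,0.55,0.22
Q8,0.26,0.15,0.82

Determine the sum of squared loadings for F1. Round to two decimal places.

SS loadings for F1 = 0.39² + 0.08² + 0.36² + 0.14² + 0.79² + 0.69² + 0.05² + 0.26² = 0.1521 + 0.0064 + 0.1296 + 0.0196 + 0.6241 + 0.4761 + 0.0025 + 0.0676 = 1.4780

1.48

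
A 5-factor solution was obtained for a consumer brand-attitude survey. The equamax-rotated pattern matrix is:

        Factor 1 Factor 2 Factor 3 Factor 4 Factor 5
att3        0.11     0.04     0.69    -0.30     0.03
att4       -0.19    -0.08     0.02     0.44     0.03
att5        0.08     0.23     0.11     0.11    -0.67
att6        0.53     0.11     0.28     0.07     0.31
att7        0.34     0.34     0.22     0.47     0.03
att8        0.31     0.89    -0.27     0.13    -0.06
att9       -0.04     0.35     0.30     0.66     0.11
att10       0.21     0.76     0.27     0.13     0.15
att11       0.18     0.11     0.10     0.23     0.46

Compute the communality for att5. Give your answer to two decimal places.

h² = 0.08² + 0.23² + 0.11² + 0.11² + (-0.67)² = 0.0064 + 0.0529 + 0.0121 + 0.0121 + 0.4489 = 0.5324

0.53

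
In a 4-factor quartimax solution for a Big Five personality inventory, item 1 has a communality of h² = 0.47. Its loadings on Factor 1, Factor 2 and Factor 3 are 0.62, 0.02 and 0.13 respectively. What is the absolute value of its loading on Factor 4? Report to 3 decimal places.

Under orthogonal rotation h² = Σλ², so λ_Factor 4² = h² − (0.4017) = 0.47 − 0.4017 = 0.0683.
|λ| = √0.0683 = 0.2613.

0.261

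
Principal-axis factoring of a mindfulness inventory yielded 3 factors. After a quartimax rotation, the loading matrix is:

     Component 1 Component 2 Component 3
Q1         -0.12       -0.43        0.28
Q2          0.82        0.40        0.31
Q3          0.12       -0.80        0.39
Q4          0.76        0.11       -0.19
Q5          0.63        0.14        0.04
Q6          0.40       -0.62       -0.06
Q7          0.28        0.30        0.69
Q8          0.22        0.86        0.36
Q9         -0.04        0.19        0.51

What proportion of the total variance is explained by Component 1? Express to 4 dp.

SS loadings for Component 1 = (-0.12)² + 0.82² + 0.12² + 0.76² + 0.63² + 0.40² + 0.28² + 0.22² + (-0.04)² = 1.9641
Proportion of variance = 1.9641 / 9 = 0.2182.

0.2182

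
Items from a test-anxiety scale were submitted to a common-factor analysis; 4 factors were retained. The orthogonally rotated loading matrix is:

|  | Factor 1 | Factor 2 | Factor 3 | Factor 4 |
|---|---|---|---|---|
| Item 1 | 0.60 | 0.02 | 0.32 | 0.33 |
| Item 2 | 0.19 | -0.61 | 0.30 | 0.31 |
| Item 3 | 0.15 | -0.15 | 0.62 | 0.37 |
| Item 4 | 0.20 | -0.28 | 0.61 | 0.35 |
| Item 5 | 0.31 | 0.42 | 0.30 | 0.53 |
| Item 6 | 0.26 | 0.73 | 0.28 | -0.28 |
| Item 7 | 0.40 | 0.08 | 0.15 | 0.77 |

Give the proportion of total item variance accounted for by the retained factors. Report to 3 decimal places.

0.647

Communalities: 0.5717, 0.5943, 0.5663, 0.6130, 0.6434, 0.7573, 0.7818; Σh² = 4.5278.
Total variance with 7 standardized items is 7, so the solution explains 4.5278/7 = 0.6468.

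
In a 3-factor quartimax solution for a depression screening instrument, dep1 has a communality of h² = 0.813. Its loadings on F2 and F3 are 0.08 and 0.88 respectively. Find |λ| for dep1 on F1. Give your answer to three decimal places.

0.179

Under orthogonal rotation h² = Σλ², so λ_F1² = h² − (0.7808) = 0.813 − 0.7808 = 0.0322.
|λ| = √0.0322 = 0.1794.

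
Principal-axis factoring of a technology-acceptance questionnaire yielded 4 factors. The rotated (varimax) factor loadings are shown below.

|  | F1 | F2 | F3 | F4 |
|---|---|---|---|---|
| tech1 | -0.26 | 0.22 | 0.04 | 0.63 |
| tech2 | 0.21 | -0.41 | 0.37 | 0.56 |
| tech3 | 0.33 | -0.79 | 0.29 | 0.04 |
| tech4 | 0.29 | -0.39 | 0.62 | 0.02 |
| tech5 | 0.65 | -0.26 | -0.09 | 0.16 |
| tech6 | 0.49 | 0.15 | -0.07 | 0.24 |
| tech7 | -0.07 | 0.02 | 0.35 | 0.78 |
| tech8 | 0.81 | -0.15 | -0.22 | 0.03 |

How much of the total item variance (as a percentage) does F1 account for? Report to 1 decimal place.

20.4%

SS loadings for F1 = (-0.26)² + 0.21² + 0.33² + 0.29² + 0.65² + 0.49² + (-0.07)² + 0.81² = 1.6283
With 8 standardized items, total variance = 8. Proportion = 1.6283/8 = 0.2035 → 20.35%.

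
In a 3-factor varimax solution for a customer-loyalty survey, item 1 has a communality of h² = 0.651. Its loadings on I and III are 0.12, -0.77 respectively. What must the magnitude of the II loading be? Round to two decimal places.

0.21

Under orthogonal rotation h² = Σλ², so λ_II² = h² − (0.6073) = 0.651 − 0.6073 = 0.0437.
|λ| = √0.0437 = 0.2090.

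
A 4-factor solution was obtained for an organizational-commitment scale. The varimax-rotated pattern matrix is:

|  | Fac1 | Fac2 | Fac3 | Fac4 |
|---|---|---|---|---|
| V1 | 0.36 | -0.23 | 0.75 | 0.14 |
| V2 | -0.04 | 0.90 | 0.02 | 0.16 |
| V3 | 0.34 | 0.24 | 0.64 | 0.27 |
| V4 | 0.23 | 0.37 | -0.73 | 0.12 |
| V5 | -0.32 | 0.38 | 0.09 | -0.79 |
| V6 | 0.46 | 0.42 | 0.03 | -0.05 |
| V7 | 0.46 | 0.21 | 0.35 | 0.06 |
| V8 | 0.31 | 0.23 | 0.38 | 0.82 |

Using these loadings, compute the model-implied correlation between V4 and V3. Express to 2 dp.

-0.27

r̂ = Σ λ_i·λ_j across factors = (0.23)(0.34) + (0.37)(0.24) + (-0.73)(0.64) + (0.12)(0.27)
  = +0.0782 +0.0888 -0.4672 +0.0324 = -0.2678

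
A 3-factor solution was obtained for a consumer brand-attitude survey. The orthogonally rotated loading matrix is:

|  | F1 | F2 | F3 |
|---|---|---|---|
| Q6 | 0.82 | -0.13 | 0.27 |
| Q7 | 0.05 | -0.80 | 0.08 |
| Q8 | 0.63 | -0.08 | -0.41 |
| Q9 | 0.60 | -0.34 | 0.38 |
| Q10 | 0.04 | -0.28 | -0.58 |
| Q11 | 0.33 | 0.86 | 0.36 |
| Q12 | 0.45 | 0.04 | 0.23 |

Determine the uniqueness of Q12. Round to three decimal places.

h² = 0.45² + 0.04² + 0.23² = 0.2025 + 0.0016 + 0.0529 = 0.2570
Uniqueness u² = 1 − h² = 1 − 0.2570 = 0.7430

0.743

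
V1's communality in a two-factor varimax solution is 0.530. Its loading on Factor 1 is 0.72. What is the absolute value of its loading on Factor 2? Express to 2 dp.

Under orthogonal rotation h² = Σλ², so λ_Factor 2² = h² − (0.5184) = 0.530 − 0.5184 = 0.0116.
|λ| = √0.0116 = 0.1077.

0.11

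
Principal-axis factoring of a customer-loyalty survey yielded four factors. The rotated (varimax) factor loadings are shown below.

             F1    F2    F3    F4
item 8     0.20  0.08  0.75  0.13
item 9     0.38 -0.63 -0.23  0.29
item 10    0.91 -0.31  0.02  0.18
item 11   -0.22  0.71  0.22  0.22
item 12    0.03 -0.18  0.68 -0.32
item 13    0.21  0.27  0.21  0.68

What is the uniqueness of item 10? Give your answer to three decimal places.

0.043

h² = 0.91² + (-0.31)² + 0.02² + 0.18² = 0.8281 + 0.0961 + 0.0004 + 0.0324 = 0.9570
Uniqueness u² = 1 − h² = 1 − 0.9570 = 0.0430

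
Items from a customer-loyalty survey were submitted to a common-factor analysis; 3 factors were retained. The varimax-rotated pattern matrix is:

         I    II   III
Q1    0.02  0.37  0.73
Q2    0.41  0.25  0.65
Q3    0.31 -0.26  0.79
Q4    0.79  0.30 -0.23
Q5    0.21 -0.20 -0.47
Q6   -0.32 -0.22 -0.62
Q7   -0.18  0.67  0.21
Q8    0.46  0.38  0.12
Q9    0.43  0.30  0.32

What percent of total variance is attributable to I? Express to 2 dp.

16.27%

SS loadings for I = 0.02² + 0.41² + 0.31² + 0.79² + 0.21² + (-0.32)² + (-0.18)² + 0.46² + 0.43² = 1.4641
With 9 standardized items, total variance = 9. Proportion = 1.4641/9 = 0.1627 → 16.27%.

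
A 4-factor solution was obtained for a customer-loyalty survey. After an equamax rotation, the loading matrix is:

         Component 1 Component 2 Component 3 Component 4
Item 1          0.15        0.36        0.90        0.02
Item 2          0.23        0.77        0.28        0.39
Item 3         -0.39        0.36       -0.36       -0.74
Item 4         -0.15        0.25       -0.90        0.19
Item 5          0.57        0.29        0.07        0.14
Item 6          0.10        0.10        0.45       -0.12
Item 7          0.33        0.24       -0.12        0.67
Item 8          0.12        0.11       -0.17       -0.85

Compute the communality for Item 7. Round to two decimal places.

h² = 0.33² + 0.24² + (-0.12)² + 0.67² = 0.1089 + 0.0576 + 0.0144 + 0.4489 = 0.6298

0.63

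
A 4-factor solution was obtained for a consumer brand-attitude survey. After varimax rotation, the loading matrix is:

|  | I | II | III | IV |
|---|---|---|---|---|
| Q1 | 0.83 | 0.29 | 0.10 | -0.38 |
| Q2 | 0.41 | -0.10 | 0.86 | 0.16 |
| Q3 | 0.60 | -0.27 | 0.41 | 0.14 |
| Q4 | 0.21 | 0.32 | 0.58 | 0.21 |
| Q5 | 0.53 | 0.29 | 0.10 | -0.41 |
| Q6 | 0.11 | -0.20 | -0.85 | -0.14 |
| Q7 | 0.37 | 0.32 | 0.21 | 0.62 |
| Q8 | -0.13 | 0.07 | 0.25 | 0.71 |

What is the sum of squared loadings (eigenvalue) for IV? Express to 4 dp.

1.3099

SS loadings for IV = (-0.38)² + 0.16² + 0.14² + 0.21² + (-0.41)² + (-0.14)² + 0.62² + 0.71² = 0.1444 + 0.0256 + 0.0196 + 0.0441 + 0.1681 + 0.0196 + 0.3844 + 0.5041 = 1.3099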